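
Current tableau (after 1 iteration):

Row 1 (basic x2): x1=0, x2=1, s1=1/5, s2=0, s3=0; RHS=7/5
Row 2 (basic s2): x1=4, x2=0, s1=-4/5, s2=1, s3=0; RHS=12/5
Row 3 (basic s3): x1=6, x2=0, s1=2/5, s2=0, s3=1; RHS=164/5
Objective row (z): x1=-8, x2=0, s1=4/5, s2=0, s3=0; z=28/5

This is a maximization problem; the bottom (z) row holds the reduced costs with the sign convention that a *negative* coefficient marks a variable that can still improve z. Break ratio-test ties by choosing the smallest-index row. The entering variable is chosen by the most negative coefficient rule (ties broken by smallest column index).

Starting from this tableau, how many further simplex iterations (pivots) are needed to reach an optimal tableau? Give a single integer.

2

pivot: x1 in, s2 out → z = 52/5
pivot: s1 in, x2 out → z = 16
No improving column remains; optimal.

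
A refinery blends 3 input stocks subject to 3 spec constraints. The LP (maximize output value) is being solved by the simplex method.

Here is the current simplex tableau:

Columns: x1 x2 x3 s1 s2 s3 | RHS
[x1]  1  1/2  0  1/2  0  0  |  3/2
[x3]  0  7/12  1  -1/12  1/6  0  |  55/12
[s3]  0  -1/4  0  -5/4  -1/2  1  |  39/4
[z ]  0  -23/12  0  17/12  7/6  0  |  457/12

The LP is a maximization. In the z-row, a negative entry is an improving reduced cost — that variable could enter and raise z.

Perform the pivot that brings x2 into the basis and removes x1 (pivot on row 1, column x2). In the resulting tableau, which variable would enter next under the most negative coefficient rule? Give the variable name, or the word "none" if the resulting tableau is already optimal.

Pivot element 1/2. New z-row = old z-row − (-23/12)·(row 1/(1/2)).
Updated z-row coefficients: x1: 23/6, x2: 0, x3: 0, s1: 10/3, s2: 7/6, s3: 0.
No coefficient is strictly negative; the tableau after this pivot is optimal.

none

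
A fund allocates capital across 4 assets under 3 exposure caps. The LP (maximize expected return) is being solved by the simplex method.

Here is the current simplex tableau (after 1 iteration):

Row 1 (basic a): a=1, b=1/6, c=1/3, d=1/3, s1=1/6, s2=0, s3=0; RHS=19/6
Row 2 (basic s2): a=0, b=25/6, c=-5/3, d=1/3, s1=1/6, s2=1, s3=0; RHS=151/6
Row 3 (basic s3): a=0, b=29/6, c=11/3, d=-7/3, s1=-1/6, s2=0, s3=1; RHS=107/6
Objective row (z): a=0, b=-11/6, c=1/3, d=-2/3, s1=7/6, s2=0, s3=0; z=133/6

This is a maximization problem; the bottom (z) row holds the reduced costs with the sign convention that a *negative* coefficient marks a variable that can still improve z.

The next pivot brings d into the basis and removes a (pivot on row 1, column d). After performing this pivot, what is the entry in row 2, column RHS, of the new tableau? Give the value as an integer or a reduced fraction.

22

Pivot element is row 1, column d: 1/3.
Normalize row 1: new (row 1, RHS) = (19/6)/(1/3) = 19/2.
row 2 ← row 2 − (1/3)·(new row 1): 151/6 − (1/3)·(19/2) = 22.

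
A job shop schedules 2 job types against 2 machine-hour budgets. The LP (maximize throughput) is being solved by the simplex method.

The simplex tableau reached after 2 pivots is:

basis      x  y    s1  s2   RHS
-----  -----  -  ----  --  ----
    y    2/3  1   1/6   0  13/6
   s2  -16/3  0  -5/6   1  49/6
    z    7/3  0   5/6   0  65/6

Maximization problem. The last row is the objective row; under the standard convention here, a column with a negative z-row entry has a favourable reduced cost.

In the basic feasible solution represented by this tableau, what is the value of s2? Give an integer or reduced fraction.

49/6

s2 is basic (row 2); its value is the RHS of that row: 49/6.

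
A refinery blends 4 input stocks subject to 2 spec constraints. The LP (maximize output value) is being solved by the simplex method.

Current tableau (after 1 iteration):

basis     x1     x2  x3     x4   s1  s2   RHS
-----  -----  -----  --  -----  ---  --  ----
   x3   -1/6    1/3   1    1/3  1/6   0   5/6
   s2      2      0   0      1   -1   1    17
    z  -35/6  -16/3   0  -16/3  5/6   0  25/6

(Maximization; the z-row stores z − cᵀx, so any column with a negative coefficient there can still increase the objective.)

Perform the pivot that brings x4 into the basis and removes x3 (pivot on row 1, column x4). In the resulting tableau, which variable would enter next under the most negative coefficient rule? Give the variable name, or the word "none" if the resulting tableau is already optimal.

x1

Pivot element 1/3. New z-row = old z-row − (-16/3)·(row 1/(1/3)).
Updated z-row coefficients: x1: -17/2, x2: 0, x3: 16, x4: 0, s1: 7/2, s2: 0.
The most negative is -17/2 in column x1, so x1 would enter next.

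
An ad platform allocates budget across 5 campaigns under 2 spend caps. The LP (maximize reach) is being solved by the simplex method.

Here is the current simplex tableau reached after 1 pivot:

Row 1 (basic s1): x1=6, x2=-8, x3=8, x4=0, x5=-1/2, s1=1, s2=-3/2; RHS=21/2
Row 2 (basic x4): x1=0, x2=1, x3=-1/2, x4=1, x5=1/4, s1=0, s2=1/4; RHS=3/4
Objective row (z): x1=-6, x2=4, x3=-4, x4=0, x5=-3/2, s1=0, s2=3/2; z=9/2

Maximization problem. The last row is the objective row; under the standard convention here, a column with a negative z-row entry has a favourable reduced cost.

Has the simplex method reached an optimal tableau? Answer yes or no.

Column x1 has objective-row coefficient -6, which is negative; an improving pivot exists, so not yet optimal.

no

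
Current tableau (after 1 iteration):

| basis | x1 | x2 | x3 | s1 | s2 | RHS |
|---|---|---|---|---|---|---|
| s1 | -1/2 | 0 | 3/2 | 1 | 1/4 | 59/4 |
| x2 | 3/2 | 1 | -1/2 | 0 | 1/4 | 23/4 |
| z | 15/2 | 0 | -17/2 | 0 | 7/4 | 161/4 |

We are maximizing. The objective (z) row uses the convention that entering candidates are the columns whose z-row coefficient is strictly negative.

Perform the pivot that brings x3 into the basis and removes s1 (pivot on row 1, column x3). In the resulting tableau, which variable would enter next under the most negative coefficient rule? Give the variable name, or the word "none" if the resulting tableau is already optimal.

Pivot element 3/2. New z-row = old z-row − (-17/2)·(row 1/(3/2)).
Updated z-row coefficients: x1: 14/3, x2: 0, x3: 0, s1: 17/3, s2: 19/6.
No coefficient is strictly negative; the tableau after this pivot is optimal.

none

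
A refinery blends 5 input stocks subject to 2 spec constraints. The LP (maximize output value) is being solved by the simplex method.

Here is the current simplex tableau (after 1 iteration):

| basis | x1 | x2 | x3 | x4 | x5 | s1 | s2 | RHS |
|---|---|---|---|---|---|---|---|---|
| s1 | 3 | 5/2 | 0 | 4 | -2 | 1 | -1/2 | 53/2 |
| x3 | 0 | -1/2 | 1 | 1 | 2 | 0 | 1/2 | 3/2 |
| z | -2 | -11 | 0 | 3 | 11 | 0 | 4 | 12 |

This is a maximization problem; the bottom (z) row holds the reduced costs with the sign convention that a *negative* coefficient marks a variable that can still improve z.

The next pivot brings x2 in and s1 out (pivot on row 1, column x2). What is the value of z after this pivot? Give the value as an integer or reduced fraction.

Minimum ratio for x2: (53/2)/(5/2) = 53/5.
z changes by −(z-row coeff of x2)·ratio = −(-11)·(53/5) = 583/5.
New z = 12 + (583/5) = 643/5.

643/5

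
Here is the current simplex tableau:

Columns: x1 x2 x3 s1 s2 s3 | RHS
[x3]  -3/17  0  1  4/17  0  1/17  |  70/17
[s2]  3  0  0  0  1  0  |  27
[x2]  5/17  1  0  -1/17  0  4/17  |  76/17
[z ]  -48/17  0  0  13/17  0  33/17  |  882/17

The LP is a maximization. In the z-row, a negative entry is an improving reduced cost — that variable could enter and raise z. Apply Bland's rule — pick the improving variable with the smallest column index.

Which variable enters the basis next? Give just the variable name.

x1

Objective-row coefficients: x1: -48/17, x2: 0, x3: 0, s1: 13/17, s2: 0, s3: 33/17.
Improving columns: x1. Bland's rule picks the smallest column index → x1.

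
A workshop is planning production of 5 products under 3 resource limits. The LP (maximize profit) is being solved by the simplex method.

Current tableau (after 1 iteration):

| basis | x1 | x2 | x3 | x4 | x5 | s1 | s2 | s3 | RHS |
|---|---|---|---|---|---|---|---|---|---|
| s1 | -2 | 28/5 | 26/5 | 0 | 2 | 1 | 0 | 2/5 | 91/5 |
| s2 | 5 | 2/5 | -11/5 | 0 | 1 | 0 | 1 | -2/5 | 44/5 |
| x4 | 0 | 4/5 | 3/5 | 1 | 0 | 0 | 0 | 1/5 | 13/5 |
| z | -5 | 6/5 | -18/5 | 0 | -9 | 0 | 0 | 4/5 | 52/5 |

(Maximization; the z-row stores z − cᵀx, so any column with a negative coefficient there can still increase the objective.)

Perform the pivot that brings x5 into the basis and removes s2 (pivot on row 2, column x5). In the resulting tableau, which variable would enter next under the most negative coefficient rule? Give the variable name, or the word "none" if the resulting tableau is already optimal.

Pivot element 1. New z-row = old z-row − (-9)·(row 2/1).
Updated z-row coefficients: x1: 40, x2: 24/5, x3: -117/5, x4: 0, x5: 0, s1: 0, s2: 9, s3: -14/5.
The most negative is -117/5 in column x3, so x3 would enter next.

x3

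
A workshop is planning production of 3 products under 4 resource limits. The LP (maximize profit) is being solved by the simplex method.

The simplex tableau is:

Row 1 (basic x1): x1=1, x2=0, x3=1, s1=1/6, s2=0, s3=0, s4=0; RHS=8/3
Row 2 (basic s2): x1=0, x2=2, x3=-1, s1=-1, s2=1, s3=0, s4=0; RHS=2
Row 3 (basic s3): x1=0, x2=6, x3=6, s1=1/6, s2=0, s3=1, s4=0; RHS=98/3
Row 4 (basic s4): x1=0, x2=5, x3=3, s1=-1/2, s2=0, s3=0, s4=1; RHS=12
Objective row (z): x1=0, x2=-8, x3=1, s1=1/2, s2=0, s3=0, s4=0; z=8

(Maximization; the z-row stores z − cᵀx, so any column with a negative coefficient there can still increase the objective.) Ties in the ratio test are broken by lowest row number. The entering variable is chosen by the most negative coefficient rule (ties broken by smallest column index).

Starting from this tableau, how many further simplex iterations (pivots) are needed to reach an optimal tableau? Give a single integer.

pivot: x2 in, s2 out → z = 16
pivot: s1 in, s4 out → z = 113/4
pivot: s2 in, x1 out → z = 32
No improving column remains; optimal.

3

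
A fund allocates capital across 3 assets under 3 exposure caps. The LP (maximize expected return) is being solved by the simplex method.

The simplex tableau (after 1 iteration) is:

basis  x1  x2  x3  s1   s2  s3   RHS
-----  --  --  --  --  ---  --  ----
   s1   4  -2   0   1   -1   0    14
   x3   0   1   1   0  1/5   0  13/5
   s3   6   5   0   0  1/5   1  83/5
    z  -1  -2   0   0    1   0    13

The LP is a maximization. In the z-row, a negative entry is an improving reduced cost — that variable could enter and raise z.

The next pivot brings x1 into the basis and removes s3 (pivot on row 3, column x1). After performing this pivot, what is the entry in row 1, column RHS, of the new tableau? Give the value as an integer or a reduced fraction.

44/15

Pivot element is row 3, column x1: 6.
Normalize row 3: new (row 3, RHS) = (83/5)/6 = 83/30.
row 1 ← row 1 − 4·(new row 3): 14 − 4·(83/30) = 44/15.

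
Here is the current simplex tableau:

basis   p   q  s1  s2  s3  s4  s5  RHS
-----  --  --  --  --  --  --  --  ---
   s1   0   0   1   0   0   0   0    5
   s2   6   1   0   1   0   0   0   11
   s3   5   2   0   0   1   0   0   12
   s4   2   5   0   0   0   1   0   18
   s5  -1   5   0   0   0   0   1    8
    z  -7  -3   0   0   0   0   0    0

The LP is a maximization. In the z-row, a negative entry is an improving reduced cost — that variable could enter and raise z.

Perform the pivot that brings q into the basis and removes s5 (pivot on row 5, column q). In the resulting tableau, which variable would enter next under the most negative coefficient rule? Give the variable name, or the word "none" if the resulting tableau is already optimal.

Pivot element 5. New z-row = old z-row − (-3)·(row 5/5).
Updated z-row coefficients: p: -38/5, q: 0, s1: 0, s2: 0, s3: 0, s4: 0, s5: 3/5.
The most negative is -38/5 in column p, so p would enter next.

p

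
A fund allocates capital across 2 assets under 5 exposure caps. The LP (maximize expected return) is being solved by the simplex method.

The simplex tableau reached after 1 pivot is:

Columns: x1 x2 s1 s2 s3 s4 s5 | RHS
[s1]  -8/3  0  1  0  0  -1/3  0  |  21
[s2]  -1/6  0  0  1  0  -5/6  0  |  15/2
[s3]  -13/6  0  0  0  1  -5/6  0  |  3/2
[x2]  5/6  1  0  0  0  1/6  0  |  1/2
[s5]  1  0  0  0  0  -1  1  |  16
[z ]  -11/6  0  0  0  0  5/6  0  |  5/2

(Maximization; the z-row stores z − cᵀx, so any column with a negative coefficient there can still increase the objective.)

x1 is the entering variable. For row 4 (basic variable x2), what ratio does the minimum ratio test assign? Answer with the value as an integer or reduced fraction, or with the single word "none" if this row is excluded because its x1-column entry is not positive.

3/5

Ratio = RHS / (x1 entry) = (1/2) / (5/6) = 3/5.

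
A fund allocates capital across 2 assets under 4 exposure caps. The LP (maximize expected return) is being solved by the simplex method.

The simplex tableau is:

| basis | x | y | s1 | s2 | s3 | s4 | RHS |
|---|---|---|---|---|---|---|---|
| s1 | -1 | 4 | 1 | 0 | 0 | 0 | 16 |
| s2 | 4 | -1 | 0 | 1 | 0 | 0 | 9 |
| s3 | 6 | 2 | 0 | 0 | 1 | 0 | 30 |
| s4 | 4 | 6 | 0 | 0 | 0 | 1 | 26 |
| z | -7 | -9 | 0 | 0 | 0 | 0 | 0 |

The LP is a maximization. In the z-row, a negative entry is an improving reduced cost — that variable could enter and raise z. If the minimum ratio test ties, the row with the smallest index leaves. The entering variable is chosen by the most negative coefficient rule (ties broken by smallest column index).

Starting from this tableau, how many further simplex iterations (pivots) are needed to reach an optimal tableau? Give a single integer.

pivot: y in, s1 out → z = 36
pivot: x in, s4 out → z = 433/11
pivot: s1 in, s2 out → z = 293/7
No improving column remains; optimal.

3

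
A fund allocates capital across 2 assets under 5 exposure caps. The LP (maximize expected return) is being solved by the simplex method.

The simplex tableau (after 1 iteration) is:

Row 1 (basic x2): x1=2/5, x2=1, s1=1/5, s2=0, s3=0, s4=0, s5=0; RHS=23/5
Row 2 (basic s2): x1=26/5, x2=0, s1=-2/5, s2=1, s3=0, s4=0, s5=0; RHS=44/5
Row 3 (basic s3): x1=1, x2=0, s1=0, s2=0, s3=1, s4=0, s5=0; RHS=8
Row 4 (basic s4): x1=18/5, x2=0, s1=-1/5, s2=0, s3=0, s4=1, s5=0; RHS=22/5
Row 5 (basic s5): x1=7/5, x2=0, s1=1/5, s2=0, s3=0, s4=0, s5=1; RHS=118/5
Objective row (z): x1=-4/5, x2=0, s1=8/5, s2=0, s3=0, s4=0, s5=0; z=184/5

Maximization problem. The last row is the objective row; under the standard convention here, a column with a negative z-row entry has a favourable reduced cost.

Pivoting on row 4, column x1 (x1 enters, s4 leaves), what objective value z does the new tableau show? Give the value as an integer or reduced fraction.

Minimum ratio for x1: (22/5)/(18/5) = 11/9.
z changes by −(z-row coeff of x1)·ratio = −(-4/5)·(11/9) = 44/45.
New z = 184/5 + (44/45) = 340/9.

340/9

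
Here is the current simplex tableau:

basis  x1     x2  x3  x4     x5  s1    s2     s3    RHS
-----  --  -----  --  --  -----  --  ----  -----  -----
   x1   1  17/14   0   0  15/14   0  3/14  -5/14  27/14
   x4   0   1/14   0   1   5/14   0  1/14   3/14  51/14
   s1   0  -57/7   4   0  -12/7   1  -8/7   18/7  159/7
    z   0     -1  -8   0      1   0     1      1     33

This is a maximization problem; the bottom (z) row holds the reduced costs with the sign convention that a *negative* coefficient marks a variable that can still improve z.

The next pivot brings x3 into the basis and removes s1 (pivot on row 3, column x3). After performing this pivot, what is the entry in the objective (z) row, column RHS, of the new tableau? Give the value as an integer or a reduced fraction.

Pivot element is row 3, column x3: 4.
Normalize row 3: new (row 3, RHS) = (159/7)/4 = 159/28.
z-row ← z-row − (-8)·(new row 3): 33 − (-8)·(159/28) = 549/7.

549/7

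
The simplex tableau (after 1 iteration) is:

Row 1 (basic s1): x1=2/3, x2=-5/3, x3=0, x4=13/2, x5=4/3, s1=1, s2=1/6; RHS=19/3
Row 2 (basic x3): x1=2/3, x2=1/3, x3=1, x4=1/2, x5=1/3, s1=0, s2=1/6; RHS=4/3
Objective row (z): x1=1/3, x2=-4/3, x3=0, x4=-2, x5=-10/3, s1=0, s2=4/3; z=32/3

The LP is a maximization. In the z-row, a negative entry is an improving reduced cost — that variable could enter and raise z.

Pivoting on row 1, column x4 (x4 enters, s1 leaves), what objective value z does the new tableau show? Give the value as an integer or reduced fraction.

164/13

Minimum ratio for x4: (19/3)/(13/2) = 38/39.
z changes by −(z-row coeff of x4)·ratio = −(-2)·(38/39) = 76/39.
New z = 32/3 + (76/39) = 164/13.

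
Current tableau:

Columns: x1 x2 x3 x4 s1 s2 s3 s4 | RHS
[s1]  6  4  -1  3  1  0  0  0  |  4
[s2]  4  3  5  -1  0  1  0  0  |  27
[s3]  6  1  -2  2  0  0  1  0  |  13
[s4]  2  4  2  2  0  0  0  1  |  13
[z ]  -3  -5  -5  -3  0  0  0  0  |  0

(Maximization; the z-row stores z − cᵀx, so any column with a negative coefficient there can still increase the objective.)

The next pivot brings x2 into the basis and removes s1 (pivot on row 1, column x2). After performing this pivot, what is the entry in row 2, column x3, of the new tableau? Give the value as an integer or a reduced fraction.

23/4

Pivot element is row 1, column x2: 4.
Normalize row 1: new (row 1, x3) = (-1)/4 = -1/4.
row 2 ← row 2 − 3·(new row 1): 5 − 3·(-1/4) = 23/4.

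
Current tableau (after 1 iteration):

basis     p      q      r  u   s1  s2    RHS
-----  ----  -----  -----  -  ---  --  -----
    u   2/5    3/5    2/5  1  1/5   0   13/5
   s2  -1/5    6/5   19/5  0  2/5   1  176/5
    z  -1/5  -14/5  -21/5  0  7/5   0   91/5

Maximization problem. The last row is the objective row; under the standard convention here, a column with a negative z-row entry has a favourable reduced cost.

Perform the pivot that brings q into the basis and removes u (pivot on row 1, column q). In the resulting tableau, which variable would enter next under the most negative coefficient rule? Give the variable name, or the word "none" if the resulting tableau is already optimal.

r

Pivot element 3/5. New z-row = old z-row − (-14/5)·(row 1/(3/5)).
Updated z-row coefficients: p: 5/3, q: 0, r: -7/3, u: 14/3, s1: 7/3, s2: 0.
The most negative is -7/3 in column r, so r would enter next.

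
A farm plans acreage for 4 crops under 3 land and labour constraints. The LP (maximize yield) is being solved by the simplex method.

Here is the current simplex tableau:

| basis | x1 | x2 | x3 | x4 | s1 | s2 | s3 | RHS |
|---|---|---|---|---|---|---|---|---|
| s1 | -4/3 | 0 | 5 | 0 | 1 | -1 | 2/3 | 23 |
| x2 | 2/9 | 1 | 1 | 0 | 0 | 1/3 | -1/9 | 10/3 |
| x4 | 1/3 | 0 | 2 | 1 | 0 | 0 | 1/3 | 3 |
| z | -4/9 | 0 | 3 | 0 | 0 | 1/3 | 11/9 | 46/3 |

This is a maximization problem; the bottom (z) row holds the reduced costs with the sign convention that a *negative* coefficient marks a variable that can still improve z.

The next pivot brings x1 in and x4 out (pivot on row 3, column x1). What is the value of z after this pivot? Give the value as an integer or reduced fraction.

Minimum ratio for x1: 3/(1/3) = 9.
z changes by −(z-row coeff of x1)·ratio = −(-4/9)·9 = 4.
New z = 46/3 + 4 = 58/3.

58/3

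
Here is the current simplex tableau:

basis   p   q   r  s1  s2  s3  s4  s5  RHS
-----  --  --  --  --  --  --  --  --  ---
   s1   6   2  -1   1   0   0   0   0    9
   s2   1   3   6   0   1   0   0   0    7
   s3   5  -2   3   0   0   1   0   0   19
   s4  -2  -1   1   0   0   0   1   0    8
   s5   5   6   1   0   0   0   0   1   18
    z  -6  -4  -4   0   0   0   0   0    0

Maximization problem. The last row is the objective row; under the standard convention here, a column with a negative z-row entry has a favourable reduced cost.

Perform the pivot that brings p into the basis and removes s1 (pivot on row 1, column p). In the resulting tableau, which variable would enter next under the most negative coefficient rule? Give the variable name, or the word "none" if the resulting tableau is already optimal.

r

Pivot element 6. New z-row = old z-row − (-6)·(row 1/6).
Updated z-row coefficients: p: 0, q: -2, r: -5, s1: 1, s2: 0, s3: 0, s4: 0, s5: 0.
The most negative is -5 in column r, so r would enter next.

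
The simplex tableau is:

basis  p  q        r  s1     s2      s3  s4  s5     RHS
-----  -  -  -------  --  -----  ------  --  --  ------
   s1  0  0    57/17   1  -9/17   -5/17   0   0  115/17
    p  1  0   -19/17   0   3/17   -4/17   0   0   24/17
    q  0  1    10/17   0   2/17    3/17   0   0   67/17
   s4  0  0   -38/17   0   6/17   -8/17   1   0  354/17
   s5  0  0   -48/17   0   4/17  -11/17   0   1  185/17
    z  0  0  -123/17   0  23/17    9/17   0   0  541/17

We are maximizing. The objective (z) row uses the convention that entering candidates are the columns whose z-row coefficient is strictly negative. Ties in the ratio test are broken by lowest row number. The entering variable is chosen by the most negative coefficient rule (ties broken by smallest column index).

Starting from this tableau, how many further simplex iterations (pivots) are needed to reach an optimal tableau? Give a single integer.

2

pivot: r in, s1 out → z = 882/19
pivot: s3 in, q out → z = 620/13
No improving column remains; optimal.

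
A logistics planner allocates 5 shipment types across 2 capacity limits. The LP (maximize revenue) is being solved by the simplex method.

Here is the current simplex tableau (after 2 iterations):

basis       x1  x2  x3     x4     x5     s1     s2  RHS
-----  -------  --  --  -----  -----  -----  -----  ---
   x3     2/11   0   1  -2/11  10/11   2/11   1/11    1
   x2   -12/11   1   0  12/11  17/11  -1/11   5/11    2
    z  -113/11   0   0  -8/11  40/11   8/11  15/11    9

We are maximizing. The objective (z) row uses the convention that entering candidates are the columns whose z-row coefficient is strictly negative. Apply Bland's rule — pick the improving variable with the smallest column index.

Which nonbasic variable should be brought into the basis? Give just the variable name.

x1

Objective-row coefficients: x1: -113/11, x2: 0, x3: 0, x4: -8/11, x5: 40/11, s1: 8/11, s2: 15/11.
Improving columns: x1, x4. Bland's rule picks the smallest column index → x1.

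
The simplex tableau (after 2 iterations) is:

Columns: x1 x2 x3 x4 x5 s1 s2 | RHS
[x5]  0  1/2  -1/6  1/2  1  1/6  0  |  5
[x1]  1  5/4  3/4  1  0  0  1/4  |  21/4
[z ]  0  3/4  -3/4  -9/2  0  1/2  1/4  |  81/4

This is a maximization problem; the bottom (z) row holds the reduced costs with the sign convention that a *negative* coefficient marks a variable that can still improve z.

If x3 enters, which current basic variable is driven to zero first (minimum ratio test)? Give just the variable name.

x1

Ratios: row 1 (x5): entry -1/6 ≤ 0, skip; row 2 (x1): (21/4)/(3/4) = 7.
Minimum ratio 7 is in the x1 row, so x1 leaves.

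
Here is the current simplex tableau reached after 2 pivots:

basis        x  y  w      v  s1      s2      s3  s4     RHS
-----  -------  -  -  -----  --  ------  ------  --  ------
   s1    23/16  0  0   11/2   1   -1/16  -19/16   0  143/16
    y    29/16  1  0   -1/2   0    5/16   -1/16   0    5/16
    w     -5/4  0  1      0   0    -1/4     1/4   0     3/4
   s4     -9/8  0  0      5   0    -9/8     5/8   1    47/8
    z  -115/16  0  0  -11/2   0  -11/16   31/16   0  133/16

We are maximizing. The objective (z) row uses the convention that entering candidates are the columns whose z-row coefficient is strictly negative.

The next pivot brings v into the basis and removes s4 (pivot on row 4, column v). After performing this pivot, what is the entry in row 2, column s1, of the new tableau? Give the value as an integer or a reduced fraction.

0

Pivot element is row 4, column v: 5.
Normalize row 4: new (row 4, s1) = 0/5 = 0.
row 2 ← row 2 − (-1/2)·(new row 4): 0 − (-1/2)·0 = 0.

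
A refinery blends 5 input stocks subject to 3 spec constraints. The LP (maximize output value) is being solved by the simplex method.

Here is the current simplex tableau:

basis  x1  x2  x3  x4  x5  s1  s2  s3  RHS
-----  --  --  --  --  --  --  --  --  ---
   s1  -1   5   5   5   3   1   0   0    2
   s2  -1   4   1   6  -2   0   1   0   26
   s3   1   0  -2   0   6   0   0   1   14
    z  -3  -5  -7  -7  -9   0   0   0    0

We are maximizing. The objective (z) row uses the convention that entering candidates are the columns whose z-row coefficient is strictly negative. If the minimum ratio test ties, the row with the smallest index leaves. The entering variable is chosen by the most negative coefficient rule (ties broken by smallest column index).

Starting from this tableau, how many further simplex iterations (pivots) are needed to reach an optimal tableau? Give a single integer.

3

pivot: x5 in, s1 out → z = 6
pivot: x1 in, s3 out → z = 26
pivot: x3 in, x5 out → z = 334/3
No improving column remains; optimal.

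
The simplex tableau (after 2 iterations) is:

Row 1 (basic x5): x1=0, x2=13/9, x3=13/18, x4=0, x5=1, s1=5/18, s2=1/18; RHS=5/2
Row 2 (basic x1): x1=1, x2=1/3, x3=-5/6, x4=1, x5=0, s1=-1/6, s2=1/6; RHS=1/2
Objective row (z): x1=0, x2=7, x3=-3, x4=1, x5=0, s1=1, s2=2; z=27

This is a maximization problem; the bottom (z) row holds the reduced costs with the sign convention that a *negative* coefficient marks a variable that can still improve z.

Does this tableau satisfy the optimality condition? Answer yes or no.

Column x3 has objective-row coefficient -3, which is negative; an improving pivot exists, so not yet optimal.

no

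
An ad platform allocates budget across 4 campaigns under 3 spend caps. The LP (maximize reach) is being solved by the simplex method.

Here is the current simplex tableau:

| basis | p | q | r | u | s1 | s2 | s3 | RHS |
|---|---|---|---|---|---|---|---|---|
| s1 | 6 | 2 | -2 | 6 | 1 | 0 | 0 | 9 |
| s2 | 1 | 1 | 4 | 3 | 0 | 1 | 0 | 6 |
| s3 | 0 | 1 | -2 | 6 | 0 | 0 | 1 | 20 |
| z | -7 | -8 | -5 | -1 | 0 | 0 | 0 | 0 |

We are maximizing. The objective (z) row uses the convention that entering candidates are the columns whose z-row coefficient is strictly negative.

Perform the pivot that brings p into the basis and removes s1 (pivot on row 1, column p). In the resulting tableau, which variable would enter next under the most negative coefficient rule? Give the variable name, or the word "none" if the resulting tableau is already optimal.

Pivot element 6. New z-row = old z-row − (-7)·(row 1/6).
Updated z-row coefficients: p: 0, q: -17/3, r: -22/3, u: 6, s1: 7/6, s2: 0, s3: 0.
The most negative is -22/3 in column r, so r would enter next.

r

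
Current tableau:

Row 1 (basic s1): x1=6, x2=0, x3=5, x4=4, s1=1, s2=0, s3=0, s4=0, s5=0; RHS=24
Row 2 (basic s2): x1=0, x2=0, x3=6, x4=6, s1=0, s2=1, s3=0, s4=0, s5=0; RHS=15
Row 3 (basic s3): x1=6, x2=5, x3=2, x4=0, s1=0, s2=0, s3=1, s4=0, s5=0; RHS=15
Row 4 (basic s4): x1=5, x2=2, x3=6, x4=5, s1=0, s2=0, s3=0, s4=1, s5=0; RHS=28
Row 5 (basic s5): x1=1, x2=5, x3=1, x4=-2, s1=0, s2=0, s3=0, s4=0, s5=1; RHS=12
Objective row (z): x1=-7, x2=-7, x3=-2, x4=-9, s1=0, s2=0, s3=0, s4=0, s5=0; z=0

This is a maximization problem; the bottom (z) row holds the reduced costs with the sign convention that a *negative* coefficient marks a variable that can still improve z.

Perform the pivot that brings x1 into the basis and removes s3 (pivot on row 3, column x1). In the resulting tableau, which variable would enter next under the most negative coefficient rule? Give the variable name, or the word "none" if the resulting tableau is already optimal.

x4

Pivot element 6. New z-row = old z-row − (-7)·(row 3/6).
Updated z-row coefficients: x1: 0, x2: -7/6, x3: 1/3, x4: -9, s1: 0, s2: 0, s3: 7/6, s4: 0, s5: 0.
The most negative is -9 in column x4, so x4 would enter next.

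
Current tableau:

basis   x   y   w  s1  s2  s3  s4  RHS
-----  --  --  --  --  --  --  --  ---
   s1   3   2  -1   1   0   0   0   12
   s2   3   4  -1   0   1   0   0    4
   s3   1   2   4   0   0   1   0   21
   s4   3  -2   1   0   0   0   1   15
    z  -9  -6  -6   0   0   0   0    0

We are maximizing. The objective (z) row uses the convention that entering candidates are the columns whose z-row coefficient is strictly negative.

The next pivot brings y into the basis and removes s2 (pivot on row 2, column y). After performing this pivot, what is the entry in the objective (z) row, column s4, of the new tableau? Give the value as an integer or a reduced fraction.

Pivot element is row 2, column y: 4.
Normalize row 2: new (row 2, s4) = 0/4 = 0.
z-row ← z-row − (-6)·(new row 2): 0 − (-6)·0 = 0.

0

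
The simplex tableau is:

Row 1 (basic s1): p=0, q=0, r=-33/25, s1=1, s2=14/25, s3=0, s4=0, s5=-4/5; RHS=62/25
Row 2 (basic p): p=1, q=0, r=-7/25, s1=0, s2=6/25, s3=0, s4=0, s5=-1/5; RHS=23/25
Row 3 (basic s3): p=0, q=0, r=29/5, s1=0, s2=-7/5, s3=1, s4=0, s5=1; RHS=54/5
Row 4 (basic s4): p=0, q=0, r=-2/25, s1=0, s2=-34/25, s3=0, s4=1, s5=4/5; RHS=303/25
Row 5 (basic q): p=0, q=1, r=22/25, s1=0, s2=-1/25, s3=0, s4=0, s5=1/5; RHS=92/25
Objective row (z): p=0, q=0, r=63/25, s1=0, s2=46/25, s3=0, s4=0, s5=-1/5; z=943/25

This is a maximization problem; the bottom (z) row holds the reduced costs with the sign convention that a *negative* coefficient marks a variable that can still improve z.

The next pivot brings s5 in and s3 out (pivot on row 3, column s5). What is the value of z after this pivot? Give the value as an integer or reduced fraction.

997/25

Minimum ratio for s5: (54/5)/1 = 54/5.
z changes by −(z-row coeff of s5)·ratio = −(-1/5)·(54/5) = 54/25.
New z = 943/25 + (54/25) = 997/25.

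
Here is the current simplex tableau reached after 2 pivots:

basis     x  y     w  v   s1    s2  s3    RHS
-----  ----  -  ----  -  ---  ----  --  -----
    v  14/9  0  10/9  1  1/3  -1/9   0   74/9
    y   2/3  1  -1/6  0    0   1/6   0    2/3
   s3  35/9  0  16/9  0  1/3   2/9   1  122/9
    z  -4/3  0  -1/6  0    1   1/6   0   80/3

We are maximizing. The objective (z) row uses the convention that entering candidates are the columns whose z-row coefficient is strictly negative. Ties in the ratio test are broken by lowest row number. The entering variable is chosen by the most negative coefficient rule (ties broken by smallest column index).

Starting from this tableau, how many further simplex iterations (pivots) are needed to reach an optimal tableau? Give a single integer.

pivot: x in, y out → z = 28
pivot: w in, s3 out → z = 982/33
No improving column remains; optimal.

2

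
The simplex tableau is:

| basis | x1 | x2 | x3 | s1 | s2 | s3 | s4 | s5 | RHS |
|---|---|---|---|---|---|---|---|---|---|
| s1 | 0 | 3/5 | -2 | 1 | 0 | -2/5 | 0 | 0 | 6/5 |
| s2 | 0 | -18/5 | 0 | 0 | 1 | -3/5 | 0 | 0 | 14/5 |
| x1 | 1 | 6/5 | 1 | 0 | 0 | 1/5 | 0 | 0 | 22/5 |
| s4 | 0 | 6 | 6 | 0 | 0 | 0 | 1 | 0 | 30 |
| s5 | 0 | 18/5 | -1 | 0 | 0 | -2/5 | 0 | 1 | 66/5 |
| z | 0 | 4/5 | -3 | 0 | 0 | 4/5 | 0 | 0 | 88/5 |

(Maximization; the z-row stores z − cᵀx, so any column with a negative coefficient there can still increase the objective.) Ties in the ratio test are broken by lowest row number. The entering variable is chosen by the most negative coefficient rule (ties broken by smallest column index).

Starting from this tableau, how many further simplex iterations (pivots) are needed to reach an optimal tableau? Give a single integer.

pivot: x3 in, x1 out → z = 154/5
No improving column remains; optimal.

1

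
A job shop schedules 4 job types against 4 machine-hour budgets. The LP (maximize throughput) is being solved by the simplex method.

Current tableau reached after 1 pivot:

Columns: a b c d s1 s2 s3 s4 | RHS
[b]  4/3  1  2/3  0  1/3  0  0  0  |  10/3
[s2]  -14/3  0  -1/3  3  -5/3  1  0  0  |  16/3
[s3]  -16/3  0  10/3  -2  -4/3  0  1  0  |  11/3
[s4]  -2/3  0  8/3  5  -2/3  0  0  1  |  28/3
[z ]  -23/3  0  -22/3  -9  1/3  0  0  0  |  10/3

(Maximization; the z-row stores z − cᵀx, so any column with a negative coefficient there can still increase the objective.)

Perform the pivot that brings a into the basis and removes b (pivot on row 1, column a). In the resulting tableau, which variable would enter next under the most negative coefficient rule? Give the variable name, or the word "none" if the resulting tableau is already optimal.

Pivot element 4/3. New z-row = old z-row − (-23/3)·(row 1/(4/3)).
Updated z-row coefficients: a: 0, b: 23/4, c: -7/2, d: -9, s1: 9/4, s2: 0, s3: 0, s4: 0.
The most negative is -9 in column d, so d would enter next.

d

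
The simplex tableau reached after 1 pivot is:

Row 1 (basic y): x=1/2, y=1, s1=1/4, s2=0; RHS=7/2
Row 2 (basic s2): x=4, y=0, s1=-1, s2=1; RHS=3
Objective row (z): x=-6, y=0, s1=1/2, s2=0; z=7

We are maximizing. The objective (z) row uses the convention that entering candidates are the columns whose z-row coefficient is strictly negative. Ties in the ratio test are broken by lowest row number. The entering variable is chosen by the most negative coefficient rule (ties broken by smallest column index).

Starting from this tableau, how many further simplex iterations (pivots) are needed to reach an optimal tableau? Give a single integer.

pivot: x in, s2 out → z = 23/2
pivot: s1 in, y out → z = 119/6
No improving column remains; optimal.

2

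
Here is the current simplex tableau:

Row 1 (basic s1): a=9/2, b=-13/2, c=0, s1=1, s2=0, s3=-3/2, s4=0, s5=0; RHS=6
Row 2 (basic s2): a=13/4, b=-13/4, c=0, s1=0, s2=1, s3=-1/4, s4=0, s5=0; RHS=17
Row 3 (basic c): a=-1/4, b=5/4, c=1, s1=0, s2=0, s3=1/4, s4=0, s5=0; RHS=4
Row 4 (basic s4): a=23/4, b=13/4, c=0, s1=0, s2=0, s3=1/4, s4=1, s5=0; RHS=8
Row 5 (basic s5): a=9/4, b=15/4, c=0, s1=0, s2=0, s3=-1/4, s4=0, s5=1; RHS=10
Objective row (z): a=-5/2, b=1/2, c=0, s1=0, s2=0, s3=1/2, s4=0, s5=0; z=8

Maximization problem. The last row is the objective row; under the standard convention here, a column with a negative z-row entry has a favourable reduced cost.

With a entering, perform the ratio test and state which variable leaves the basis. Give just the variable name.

Ratios: row 1 (s1): 6/(9/2) = 4/3; row 2 (s2): 17/(13/4) = 68/13; row 3 (c): entry -1/4 ≤ 0, skip; row 4 (s4): 8/(23/4) = 32/23; row 5 (s5): 10/(9/4) = 40/9.
Minimum ratio 4/3 is in the s1 row, so s1 leaves.

s1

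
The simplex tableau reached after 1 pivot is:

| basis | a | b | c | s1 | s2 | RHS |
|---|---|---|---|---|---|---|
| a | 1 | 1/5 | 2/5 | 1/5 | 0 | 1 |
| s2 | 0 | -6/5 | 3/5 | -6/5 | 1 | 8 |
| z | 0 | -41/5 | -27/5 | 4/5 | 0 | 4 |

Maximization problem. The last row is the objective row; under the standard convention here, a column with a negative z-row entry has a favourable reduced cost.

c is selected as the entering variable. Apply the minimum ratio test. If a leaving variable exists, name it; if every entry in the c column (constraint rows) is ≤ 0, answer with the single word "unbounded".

Ratios: row 1 (a): 1/(2/5) = 5/2; row 2 (s2): 8/(3/5) = 40/3.
Minimum ratio is in the a row, so a leaves.

a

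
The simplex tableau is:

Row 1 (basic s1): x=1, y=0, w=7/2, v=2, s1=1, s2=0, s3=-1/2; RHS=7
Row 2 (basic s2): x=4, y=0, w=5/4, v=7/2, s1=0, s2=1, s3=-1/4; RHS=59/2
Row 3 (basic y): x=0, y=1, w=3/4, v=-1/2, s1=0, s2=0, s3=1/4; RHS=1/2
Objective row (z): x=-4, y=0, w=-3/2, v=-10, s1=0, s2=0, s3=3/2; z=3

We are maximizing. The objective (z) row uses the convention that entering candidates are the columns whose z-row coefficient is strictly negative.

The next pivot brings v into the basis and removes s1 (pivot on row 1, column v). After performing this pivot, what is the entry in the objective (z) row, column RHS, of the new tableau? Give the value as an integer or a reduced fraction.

38

Pivot element is row 1, column v: 2.
Normalize row 1: new (row 1, RHS) = 7/2 = 7/2.
z-row ← z-row − (-10)·(new row 1): 3 − (-10)·(7/2) = 38.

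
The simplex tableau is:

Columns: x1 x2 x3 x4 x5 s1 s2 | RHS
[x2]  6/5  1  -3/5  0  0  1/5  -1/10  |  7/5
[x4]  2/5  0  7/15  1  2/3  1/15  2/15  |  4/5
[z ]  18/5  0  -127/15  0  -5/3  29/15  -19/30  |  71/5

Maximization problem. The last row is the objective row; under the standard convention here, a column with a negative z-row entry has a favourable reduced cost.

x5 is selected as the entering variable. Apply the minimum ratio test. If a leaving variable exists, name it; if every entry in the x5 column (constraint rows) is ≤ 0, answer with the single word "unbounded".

Ratios: row 1 (x2): entry 0 ≤ 0, skip; row 2 (x4): (4/5)/(2/3) = 6/5.
Minimum ratio is in the x4 row, so x4 leaves.

x4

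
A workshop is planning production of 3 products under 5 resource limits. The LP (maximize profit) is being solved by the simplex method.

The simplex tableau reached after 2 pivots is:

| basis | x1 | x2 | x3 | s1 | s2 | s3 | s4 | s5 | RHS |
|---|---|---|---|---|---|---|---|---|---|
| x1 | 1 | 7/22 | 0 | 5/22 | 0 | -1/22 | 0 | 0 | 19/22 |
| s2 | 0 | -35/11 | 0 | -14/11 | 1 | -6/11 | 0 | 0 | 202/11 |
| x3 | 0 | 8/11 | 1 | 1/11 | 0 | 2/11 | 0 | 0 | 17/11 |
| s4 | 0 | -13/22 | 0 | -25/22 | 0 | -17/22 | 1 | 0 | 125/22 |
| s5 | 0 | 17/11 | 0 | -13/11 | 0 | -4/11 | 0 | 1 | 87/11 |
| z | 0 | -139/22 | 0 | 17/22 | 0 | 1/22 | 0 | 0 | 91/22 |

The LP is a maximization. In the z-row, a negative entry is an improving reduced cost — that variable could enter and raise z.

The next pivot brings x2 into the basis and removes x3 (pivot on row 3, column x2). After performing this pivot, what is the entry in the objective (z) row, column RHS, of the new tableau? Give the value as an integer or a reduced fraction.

281/16

Pivot element is row 3, column x2: 8/11.
Normalize row 3: new (row 3, RHS) = (17/11)/(8/11) = 17/8.
z-row ← z-row − (-139/22)·(new row 3): 91/22 − (-139/22)·(17/8) = 281/16.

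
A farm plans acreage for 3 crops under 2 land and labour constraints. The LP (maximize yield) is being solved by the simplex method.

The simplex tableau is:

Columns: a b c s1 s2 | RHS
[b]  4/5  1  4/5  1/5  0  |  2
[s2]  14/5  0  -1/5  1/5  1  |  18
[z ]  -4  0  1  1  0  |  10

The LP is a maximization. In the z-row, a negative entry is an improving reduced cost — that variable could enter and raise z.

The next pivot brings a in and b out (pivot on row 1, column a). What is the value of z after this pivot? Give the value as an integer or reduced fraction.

20

Minimum ratio for a: 2/(4/5) = 5/2.
z changes by −(z-row coeff of a)·ratio = −(-4)·(5/2) = 10.
New z = 10 + 10 = 20.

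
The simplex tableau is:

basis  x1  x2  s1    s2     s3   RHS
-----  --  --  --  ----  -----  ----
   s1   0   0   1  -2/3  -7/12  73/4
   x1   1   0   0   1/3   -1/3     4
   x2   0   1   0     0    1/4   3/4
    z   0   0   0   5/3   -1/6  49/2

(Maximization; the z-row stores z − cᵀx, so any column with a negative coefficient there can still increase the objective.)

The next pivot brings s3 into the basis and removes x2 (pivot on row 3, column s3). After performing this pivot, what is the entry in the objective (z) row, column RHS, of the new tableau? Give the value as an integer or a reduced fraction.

25

Pivot element is row 3, column s3: 1/4.
Normalize row 3: new (row 3, RHS) = (3/4)/(1/4) = 3.
z-row ← z-row − (-1/6)·(new row 3): 49/2 − (-1/6)·3 = 25.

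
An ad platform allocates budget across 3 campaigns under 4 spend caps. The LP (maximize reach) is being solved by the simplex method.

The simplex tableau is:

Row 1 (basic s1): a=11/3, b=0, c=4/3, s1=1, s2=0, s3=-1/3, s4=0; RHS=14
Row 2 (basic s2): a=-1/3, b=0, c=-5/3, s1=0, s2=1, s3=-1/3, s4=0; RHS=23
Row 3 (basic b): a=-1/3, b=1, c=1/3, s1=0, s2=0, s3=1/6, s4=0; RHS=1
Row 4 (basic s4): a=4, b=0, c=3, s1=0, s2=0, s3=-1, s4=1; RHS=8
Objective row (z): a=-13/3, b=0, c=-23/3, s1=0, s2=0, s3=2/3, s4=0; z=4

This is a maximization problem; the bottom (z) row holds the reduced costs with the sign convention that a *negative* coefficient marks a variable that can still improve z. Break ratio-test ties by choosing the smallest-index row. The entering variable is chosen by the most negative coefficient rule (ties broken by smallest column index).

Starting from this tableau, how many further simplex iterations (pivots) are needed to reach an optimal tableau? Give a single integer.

pivot: c in, s4 out → z = 220/9
pivot: s3 in, b out → z = 126/5
No improving column remains; optimal.

2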